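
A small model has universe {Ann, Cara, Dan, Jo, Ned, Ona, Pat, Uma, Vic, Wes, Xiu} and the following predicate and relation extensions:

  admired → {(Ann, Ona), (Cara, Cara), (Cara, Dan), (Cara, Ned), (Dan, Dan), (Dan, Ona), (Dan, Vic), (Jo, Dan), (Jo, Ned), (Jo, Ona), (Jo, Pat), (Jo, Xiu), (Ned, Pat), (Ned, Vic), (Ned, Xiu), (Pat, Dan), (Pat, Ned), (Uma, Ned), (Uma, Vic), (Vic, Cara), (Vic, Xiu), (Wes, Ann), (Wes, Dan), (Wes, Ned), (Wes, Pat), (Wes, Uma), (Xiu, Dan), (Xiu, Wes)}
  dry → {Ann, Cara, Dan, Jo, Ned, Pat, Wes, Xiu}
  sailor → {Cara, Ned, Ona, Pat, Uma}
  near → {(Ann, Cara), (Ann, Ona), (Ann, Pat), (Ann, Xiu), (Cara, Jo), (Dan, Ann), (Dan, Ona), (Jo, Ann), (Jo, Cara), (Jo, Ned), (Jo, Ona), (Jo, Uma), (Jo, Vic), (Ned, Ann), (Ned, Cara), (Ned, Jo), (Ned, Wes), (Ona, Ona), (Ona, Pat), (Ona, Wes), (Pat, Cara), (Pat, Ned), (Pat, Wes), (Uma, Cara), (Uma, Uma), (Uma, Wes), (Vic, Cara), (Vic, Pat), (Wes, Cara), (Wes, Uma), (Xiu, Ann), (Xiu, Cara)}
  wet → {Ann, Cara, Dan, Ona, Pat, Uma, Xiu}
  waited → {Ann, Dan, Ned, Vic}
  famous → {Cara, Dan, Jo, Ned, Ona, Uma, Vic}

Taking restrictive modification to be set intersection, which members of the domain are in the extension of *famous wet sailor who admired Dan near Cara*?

⟦who admired Dan⟧ = {x : ⟨x, Dan⟩ ∈ ⟦admired⟧} = {Cara, Dan, Jo, Pat, Wes, Xiu}
⟦near Cara⟧ = {x : ⟨x, Cara⟩ ∈ ⟦near⟧} = {Ann, Jo, Ned, Pat, Uma, Vic, Wes, Xiu}
⟦sailor⟧ = {Cara, Ned, Ona, Pat, Uma}
… ∩ ⟦who admired Dan⟧ = {Cara, Ned, Ona, Pat, Uma} ∩ {Cara, Dan, Jo, Pat, Wes, Xiu} = {Cara, Pat}
… ∩ ⟦near Cara⟧ = {Cara, Pat} ∩ {Ann, Jo, Ned, Pat, Uma, Vic, Wes, Xiu} = {Pat}
… ∩ ⟦famous⟧ = {Pat} ∩ {Cara, Dan, Jo, Ned, Ona, Uma, Vic} = ∅
… ∩ ⟦wet⟧ = ∅ ∩ {Ann, Cara, Dan, Ona, Pat, Uma, Xiu} = ∅
So ⟦famous wet sailor who admired Dan near Cara⟧ = ∅.

∅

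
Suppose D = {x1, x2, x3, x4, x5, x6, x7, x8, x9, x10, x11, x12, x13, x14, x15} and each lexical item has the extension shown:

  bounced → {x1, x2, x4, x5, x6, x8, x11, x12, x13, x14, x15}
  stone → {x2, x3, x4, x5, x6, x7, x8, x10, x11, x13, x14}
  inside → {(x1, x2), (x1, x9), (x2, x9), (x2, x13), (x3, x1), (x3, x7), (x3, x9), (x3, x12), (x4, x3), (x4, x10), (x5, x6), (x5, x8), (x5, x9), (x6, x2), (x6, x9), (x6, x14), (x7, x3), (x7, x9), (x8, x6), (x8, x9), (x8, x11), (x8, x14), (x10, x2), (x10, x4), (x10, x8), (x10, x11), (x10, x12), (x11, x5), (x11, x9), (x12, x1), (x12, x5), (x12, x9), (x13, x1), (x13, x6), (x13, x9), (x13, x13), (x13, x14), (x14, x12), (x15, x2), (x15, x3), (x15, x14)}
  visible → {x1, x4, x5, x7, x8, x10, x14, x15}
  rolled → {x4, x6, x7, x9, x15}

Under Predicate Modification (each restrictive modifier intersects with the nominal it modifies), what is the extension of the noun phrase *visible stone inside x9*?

{x5, x7, x8}

⟦inside x9⟧ = {x : ⟨x, x9⟩ ∈ ⟦inside⟧} = {x1, x2, x3, x5, x6, x7, x8, x11, x12, x13}
⟦stone⟧ = {x2, x3, x4, x5, x6, x7, x8, x10, x11, x13, x14}
… ∩ ⟦inside x9⟧ = {x2, x3, x4, x5, x6, x7, x8, x10, x11, x13, x14} ∩ {x1, x2, x3, x5, x6, x7, x8, x11, x12, x13} = {x2, x3, x5, x6, x7, x8, x11, x13}
… ∩ ⟦visible⟧ = {x2, x3, x5, x6, x7, x8, x11, x13} ∩ {x1, x4, x5, x7, x8, x10, x14, x15} = {x5, x7, x8}
So ⟦visible stone inside x9⟧ = {x5, x7, x8}.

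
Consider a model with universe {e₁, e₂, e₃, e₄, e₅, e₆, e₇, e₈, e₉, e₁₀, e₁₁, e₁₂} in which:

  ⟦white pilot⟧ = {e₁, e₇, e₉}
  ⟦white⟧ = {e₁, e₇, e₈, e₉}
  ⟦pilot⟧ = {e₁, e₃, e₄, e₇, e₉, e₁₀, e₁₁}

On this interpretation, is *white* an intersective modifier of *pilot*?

yes

⟦white⟧ ∩ ⟦pilot⟧ = {e₁, e₇, e₈, e₉} ∩ {e₁, e₃, e₄, e₇, e₉, e₁₀, e₁₁} = {e₁, e₇, e₉}
Observed ⟦white pilot⟧ = {e₁, e₇, e₉}.
These coincide, so the modifier is intersective here.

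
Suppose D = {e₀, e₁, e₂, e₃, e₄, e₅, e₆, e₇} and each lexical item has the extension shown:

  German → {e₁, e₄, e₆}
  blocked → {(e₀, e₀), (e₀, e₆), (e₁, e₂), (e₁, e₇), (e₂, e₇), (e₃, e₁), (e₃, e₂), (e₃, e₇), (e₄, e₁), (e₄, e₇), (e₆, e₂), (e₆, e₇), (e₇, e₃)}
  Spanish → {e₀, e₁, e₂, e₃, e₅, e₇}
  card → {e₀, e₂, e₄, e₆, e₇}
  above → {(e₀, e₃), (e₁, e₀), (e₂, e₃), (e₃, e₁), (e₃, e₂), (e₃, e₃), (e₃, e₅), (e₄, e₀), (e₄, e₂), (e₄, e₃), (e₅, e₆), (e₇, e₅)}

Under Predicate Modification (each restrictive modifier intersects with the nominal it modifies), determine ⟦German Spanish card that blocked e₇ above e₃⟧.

{}

⟦that blocked e₇⟧ = {x : ⟨x, e₇⟩ ∈ ⟦blocked⟧} = {e₁, e₂, e₃, e₄, e₆}
⟦above e₃⟧ = {x : ⟨x, e₃⟩ ∈ ⟦above⟧} = {e₀, e₂, e₃, e₄}
⟦card⟧ = {e₀, e₂, e₄, e₆, e₇}
… ∩ ⟦that blocked e₇⟧ = {e₀, e₂, e₄, e₆, e₇} ∩ {e₁, e₂, e₃, e₄, e₆} = {e₂, e₄, e₆}
… ∩ ⟦above e₃⟧ = {e₂, e₄, e₆} ∩ {e₀, e₂, e₃, e₄} = {e₂, e₄}
… ∩ ⟦German⟧ = {e₂, e₄} ∩ {e₁, e₄, e₆} = {e₄}
… ∩ ⟦Spanish⟧ = {e₄} ∩ {e₀, e₁, e₂, e₃, e₅, e₇} = ∅
So ⟦German Spanish card that blocked e₇ above e₃⟧ = {}.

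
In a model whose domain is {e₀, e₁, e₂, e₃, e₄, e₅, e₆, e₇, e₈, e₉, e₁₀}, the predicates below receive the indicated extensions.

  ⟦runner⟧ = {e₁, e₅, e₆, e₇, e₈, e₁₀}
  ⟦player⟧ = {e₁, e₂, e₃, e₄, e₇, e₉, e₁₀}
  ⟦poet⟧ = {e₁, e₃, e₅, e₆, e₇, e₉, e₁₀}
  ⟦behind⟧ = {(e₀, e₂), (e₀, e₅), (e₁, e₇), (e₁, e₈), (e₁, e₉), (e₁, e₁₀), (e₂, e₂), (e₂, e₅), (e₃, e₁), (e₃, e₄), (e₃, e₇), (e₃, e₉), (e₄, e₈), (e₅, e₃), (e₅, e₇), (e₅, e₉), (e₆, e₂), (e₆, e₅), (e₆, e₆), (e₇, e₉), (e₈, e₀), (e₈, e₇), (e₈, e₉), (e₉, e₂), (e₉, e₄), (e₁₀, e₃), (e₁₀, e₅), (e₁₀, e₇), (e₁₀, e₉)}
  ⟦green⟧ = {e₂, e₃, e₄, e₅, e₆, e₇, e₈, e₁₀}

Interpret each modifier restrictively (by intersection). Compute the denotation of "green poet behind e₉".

⟦behind e₉⟧ = {x : ⟨x, e₉⟩ ∈ ⟦behind⟧} = {e₁, e₃, e₅, e₇, e₈, e₁₀}
⟦poet⟧ = {e₁, e₃, e₅, e₆, e₇, e₉, e₁₀}
… ∩ ⟦behind e₉⟧ = {e₁, e₃, e₅, e₆, e₇, e₉, e₁₀} ∩ {e₁, e₃, e₅, e₇, e₈, e₁₀} = {e₁, e₃, e₅, e₇, e₁₀}
… ∩ ⟦green⟧ = {e₁, e₃, e₅, e₇, e₁₀} ∩ {e₂, e₃, e₄, e₅, e₆, e₇, e₈, e₁₀} = {e₃, e₅, e₇, e₁₀}
So ⟦green poet behind e₉⟧ = {e₃, e₅, e₇, e₁₀}.

{e₃, e₅, e₇, e₁₀}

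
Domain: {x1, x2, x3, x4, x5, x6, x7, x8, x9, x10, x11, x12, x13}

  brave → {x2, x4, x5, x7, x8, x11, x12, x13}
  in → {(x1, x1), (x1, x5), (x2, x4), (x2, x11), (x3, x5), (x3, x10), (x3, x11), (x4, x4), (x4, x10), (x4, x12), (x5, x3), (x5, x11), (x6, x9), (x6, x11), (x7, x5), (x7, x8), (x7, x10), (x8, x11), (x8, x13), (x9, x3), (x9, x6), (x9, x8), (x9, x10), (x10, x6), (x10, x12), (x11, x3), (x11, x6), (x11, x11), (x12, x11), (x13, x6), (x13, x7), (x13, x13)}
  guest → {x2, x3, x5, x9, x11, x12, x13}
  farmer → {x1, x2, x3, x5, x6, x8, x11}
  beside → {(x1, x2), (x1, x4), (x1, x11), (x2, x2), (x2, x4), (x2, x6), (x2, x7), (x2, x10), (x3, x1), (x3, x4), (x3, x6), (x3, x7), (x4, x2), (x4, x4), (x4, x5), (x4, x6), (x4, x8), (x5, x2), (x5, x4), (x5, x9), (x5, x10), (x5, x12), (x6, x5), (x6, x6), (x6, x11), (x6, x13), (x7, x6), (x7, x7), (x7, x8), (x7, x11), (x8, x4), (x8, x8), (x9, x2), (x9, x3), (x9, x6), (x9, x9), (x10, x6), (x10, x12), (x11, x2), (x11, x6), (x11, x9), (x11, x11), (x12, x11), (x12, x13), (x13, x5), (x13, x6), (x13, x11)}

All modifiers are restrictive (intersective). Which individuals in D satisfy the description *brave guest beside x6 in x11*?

⟦beside x6⟧ = {x : ⟨x, x6⟩ ∈ ⟦beside⟧} = {x2, x3, x4, x6, x7, x9, x10, x11, x13}
⟦in x11⟧ = {x : ⟨x, x11⟩ ∈ ⟦in⟧} = {x2, x3, x5, x6, x8, x11, x12}
⟦guest⟧ = {x2, x3, x5, x9, x11, x12, x13}
… ∩ ⟦beside x6⟧ = {x2, x3, x5, x9, x11, x12, x13} ∩ {x2, x3, x4, x6, x7, x9, x10, x11, x13} = {x2, x3, x9, x11, x13}
… ∩ ⟦in x11⟧ = {x2, x3, x9, x11, x13} ∩ {x2, x3, x5, x6, x8, x11, x12} = {x2, x3, x11}
… ∩ ⟦brave⟧ = {x2, x3, x11} ∩ {x2, x4, x5, x7, x8, x11, x12, x13} = {x2, x11}
So ⟦brave guest beside x6 in x11⟧ = {x2, x11}.

{x2, x11}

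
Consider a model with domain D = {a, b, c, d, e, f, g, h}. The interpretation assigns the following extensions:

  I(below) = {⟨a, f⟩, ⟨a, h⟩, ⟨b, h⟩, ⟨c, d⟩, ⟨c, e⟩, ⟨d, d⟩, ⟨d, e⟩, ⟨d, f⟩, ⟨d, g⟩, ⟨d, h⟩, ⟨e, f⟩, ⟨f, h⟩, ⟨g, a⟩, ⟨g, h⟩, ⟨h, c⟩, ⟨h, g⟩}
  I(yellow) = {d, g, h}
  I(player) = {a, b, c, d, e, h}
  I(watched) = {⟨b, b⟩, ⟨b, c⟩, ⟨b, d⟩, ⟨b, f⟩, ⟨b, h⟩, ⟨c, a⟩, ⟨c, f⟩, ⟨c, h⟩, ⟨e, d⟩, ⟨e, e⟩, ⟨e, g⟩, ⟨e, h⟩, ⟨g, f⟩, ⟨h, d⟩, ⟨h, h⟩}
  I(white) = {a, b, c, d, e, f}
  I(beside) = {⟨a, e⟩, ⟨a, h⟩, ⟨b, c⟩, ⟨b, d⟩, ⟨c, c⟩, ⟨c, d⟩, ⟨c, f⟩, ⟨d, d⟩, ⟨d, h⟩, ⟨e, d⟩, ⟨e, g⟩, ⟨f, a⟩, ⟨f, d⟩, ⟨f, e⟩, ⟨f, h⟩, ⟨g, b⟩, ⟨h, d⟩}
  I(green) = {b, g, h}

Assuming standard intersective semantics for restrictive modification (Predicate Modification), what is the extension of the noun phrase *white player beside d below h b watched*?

{b, d}

⟦beside d⟧ = {x : ⟨x, d⟩ ∈ ⟦beside⟧} = {b, c, d, e, f, h}
⟦below h⟧ = {x : ⟨x, h⟩ ∈ ⟦below⟧} = {a, b, d, f, g}
⟦b watched⟧ = {x : ⟨b, x⟩ ∈ ⟦watched⟧} = {b, c, d, f, h}
⟦player⟧ = {a, b, c, d, e, h}
… ∩ ⟦beside d⟧ = {a, b, c, d, e, h} ∩ {b, c, d, e, f, h} = {b, c, d, e, h}
… ∩ ⟦below h⟧ = {b, c, d, e, h} ∩ {a, b, d, f, g} = {b, d}
… ∩ ⟦b watched⟧ = {b, d} ∩ {b, c, d, f, h} = {b, d}
… ∩ ⟦white⟧ = {b, d} ∩ {a, b, c, d, e, f} = {b, d}
So ⟦white player beside d below h b watched⟧ = {b, d}.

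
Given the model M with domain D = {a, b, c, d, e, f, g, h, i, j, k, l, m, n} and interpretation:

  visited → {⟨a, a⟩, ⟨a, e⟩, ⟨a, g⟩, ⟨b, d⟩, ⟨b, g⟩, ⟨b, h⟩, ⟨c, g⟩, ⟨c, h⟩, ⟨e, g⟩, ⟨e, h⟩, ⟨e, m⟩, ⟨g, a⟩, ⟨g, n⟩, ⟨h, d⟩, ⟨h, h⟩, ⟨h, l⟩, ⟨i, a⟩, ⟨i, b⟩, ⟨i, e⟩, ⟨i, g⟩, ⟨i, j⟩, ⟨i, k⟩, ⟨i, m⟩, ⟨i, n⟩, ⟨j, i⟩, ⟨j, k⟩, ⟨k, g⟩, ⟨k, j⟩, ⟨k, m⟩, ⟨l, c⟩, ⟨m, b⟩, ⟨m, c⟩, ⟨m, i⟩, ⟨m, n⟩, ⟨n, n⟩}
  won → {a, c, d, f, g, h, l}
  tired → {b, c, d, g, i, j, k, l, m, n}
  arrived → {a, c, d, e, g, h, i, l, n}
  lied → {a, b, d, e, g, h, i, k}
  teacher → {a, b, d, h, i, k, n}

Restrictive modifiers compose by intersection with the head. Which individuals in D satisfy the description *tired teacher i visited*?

⟦i visited⟧ = {x : ⟨i, x⟩ ∈ ⟦visited⟧} = {a, b, e, g, j, k, m, n}
⟦teacher⟧ = {a, b, d, h, i, k, n}
… ∩ ⟦i visited⟧ = {a, b, d, h, i, k, n} ∩ {a, b, e, g, j, k, m, n} = {a, b, k, n}
… ∩ ⟦tired⟧ = {a, b, k, n} ∩ {b, c, d, g, i, j, k, l, m, n} = {b, k, n}
So ⟦tired teacher i visited⟧ = {b, k, n}.

{b, k, n}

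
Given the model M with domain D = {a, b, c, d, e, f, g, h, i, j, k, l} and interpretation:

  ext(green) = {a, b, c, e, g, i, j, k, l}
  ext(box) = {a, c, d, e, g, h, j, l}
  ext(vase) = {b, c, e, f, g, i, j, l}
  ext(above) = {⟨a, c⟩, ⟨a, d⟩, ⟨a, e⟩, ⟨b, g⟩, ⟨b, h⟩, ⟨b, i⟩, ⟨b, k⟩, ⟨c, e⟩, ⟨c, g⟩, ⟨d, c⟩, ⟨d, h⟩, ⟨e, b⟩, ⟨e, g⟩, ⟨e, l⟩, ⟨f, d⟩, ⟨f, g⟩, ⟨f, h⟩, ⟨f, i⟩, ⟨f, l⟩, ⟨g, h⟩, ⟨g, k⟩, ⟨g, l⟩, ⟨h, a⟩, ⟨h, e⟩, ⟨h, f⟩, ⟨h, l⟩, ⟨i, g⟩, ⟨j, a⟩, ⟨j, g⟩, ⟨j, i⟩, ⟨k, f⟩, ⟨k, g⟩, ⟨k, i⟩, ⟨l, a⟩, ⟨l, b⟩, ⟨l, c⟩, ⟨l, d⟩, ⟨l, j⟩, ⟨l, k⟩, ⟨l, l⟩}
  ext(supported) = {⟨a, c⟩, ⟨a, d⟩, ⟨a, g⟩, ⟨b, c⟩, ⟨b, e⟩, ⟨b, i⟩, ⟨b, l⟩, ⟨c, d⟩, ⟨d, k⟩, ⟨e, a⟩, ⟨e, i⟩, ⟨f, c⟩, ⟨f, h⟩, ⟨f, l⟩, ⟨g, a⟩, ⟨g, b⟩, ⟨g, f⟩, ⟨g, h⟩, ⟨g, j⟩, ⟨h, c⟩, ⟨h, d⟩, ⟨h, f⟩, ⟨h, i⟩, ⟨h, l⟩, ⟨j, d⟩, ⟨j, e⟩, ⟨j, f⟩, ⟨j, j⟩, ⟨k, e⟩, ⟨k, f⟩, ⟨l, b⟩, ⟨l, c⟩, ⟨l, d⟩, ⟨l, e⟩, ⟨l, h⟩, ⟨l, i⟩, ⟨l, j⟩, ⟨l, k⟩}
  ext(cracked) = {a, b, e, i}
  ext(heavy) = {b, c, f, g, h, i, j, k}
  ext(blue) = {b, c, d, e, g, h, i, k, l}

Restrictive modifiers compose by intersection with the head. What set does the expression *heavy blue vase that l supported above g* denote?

⟦that l supported⟧ = {x : ⟨l, x⟩ ∈ ⟦supported⟧} = {b, c, d, e, h, i, j, k}
⟦above g⟧ = {x : ⟨x, g⟩ ∈ ⟦above⟧} = {b, c, e, f, i, j, k}
⟦vase⟧ = {b, c, e, f, g, i, j, l}
… ∩ ⟦that l supported⟧ = {b, c, e, f, g, i, j, l} ∩ {b, c, d, e, h, i, j, k} = {b, c, e, i, j}
… ∩ ⟦above g⟧ = {b, c, e, i, j} ∩ {b, c, e, f, i, j, k} = {b, c, e, i, j}
… ∩ ⟦heavy⟧ = {b, c, e, i, j} ∩ {b, c, f, g, h, i, j, k} = {b, c, i, j}
… ∩ ⟦blue⟧ = {b, c, i, j} ∩ {b, c, d, e, g, h, i, k, l} = {b, c, i}
So ⟦heavy blue vase that l supported above g⟧ = {b, c, i}.

{b, c, i}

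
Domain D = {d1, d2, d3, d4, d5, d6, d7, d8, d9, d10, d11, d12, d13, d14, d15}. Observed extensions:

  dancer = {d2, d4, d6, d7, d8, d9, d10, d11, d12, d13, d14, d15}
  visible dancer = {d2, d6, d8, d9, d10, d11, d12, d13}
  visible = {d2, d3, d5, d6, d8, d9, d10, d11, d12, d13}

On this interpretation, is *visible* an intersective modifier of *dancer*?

yes

⟦visible⟧ ∩ ⟦dancer⟧ = {d2, d3, d5, d6, d8, d9, d10, d11, d12, d13} ∩ {d2, d4, d6, d7, d8, d9, d10, d11, d12, d13, d14, d15} = {d2, d6, d8, d9, d10, d11, d12, d13}
Observed ⟦visible dancer⟧ = {d2, d6, d8, d9, d10, d11, d12, d13}.
These coincide, so the modifier is intersective here.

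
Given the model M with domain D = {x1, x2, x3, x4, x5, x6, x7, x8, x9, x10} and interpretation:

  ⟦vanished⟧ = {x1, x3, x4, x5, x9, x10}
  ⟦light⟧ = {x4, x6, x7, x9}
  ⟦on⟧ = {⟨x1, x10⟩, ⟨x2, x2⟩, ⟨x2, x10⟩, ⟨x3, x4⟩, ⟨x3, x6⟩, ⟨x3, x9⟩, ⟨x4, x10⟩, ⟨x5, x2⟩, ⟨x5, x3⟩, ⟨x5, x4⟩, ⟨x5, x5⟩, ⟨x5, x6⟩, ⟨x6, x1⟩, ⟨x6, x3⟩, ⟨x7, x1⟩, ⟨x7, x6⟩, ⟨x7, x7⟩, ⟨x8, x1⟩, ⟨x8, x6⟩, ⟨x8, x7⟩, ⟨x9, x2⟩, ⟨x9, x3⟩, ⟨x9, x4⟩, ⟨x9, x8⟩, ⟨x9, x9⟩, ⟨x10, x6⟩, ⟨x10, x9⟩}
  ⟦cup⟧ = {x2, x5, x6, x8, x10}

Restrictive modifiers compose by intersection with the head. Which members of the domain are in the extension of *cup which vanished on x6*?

{x5, x10}

⟦which vanished⟧ = ⟦vanished⟧ = {x1, x3, x4, x5, x9, x10}
⟦on x6⟧ = {x : ⟨x, x6⟩ ∈ ⟦on⟧} = {x3, x5, x7, x8, x10}
⟦cup⟧ = {x2, x5, x6, x8, x10}
… ∩ ⟦which vanished⟧ = {x2, x5, x6, x8, x10} ∩ {x1, x3, x4, x5, x9, x10} = {x5, x10}
… ∩ ⟦on x6⟧ = {x5, x10} ∩ {x3, x5, x7, x8, x10} = {x5, x10}
So ⟦cup which vanished on x6⟧ = {x5, x10}.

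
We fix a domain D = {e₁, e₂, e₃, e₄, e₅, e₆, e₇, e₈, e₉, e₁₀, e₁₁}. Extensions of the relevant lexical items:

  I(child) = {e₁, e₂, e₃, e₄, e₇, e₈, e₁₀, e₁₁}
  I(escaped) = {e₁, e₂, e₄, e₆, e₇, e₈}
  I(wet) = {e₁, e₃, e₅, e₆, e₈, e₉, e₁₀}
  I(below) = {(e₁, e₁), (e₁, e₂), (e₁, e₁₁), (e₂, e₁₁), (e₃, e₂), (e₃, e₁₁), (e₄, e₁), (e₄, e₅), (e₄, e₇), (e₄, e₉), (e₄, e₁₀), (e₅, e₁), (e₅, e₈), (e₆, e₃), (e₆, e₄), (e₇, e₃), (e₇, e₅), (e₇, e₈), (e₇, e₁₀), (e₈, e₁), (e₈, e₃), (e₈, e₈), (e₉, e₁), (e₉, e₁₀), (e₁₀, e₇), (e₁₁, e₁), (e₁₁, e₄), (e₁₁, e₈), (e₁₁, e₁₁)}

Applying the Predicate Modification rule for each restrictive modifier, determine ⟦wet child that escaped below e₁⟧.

{e₁, e₈}

⟦that escaped⟧ = ⟦escaped⟧ = {e₁, e₂, e₄, e₆, e₇, e₈}
⟦below e₁⟧ = {x : ⟨x, e₁⟩ ∈ ⟦below⟧} = {e₁, e₄, e₅, e₈, e₉, e₁₁}
⟦child⟧ = {e₁, e₂, e₃, e₄, e₇, e₈, e₁₀, e₁₁}
… ∩ ⟦that escaped⟧ = {e₁, e₂, e₃, e₄, e₇, e₈, e₁₀, e₁₁} ∩ {e₁, e₂, e₄, e₆, e₇, e₈} = {e₁, e₂, e₄, e₇, e₈}
… ∩ ⟦below e₁⟧ = {e₁, e₂, e₄, e₇, e₈} ∩ {e₁, e₄, e₅, e₈, e₉, e₁₁} = {e₁, e₄, e₈}
… ∩ ⟦wet⟧ = {e₁, e₄, e₈} ∩ {e₁, e₃, e₅, e₆, e₈, e₉, e₁₀} = {e₁, e₈}
So ⟦wet child that escaped below e₁⟧ = {e₁, e₈}.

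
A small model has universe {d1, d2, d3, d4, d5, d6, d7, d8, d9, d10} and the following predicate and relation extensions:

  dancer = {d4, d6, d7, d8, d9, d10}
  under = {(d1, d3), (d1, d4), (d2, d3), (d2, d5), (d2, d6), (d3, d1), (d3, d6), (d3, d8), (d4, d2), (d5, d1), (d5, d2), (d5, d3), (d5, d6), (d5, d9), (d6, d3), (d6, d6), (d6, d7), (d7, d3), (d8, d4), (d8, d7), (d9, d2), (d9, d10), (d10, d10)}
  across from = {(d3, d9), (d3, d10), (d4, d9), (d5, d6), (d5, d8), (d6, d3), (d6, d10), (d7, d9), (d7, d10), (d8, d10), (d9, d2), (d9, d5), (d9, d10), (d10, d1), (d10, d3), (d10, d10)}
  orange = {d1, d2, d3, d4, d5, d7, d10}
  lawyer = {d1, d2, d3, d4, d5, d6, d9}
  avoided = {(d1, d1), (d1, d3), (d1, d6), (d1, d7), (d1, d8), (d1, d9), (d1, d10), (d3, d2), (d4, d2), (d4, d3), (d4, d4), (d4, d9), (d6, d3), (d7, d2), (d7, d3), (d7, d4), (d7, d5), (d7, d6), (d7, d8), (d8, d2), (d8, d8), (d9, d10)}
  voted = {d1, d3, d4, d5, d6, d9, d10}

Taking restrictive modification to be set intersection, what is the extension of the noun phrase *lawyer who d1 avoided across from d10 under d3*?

⟦who d1 avoided⟧ = {x : ⟨d1, x⟩ ∈ ⟦avoided⟧} = {d1, d3, d6, d7, d8, d9, d10}
⟦across from d10⟧ = {x : ⟨x, d10⟩ ∈ ⟦across from⟧} = {d3, d6, d7, d8, d9, d10}
⟦under d3⟧ = {x : ⟨x, d3⟩ ∈ ⟦under⟧} = {d1, d2, d5, d6, d7}
⟦lawyer⟧ = {d1, d2, d3, d4, d5, d6, d9}
… ∩ ⟦who d1 avoided⟧ = {d1, d2, d3, d4, d5, d6, d9} ∩ {d1, d3, d6, d7, d8, d9, d10} = {d1, d3, d6, d9}
… ∩ ⟦across from d10⟧ = {d1, d3, d6, d9} ∩ {d3, d6, d7, d8, d9, d10} = {d3, d6, d9}
… ∩ ⟦under d3⟧ = {d3, d6, d9} ∩ {d1, d2, d5, d6, d7} = {d6}
So ⟦lawyer who d1 avoided across from d10 under d3⟧ = {d6}.

{d6}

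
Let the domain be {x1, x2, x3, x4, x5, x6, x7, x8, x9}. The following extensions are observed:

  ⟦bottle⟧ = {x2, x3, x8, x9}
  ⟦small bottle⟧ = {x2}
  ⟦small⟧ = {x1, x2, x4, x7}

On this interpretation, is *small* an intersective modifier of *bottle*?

yes

⟦small⟧ ∩ ⟦bottle⟧ = {x1, x2, x4, x7} ∩ {x2, x3, x8, x9} = {x2}
Observed ⟦small bottle⟧ = {x2}.
These coincide, so the modifier is intersective here.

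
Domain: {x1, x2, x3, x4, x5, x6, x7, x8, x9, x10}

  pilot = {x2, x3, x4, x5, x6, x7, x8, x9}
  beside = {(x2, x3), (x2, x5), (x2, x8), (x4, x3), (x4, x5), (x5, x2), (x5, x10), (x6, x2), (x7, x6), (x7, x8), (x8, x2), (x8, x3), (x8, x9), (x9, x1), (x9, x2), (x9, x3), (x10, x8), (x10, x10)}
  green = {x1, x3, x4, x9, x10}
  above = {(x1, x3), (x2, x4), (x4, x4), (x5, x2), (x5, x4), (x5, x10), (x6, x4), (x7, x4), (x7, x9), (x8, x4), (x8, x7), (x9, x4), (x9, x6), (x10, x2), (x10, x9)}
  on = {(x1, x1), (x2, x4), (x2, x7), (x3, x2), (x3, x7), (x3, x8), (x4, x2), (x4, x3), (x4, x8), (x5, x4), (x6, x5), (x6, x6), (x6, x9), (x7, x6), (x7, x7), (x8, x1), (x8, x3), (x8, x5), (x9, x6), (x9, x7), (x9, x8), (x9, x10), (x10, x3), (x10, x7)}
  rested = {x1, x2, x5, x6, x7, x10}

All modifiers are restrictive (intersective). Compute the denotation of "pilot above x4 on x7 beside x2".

{x9}

⟦above x4⟧ = {x : ⟨x, x4⟩ ∈ ⟦above⟧} = {x2, x4, x5, x6, x7, x8, x9}
⟦on x7⟧ = {x : ⟨x, x7⟩ ∈ ⟦on⟧} = {x2, x3, x7, x9, x10}
⟦beside x2⟧ = {x : ⟨x, x2⟩ ∈ ⟦beside⟧} = {x5, x6, x8, x9}
⟦pilot⟧ = {x2, x3, x4, x5, x6, x7, x8, x9}
… ∩ ⟦above x4⟧ = {x2, x3, x4, x5, x6, x7, x8, x9} ∩ {x2, x4, x5, x6, x7, x8, x9} = {x2, x4, x5, x6, x7, x8, x9}
… ∩ ⟦on x7⟧ = {x2, x4, x5, x6, x7, x8, x9} ∩ {x2, x3, x7, x9, x10} = {x2, x7, x9}
… ∩ ⟦beside x2⟧ = {x2, x7, x9} ∩ {x5, x6, x8, x9} = {x9}
So ⟦pilot above x4 on x7 beside x2⟧ = {x9}.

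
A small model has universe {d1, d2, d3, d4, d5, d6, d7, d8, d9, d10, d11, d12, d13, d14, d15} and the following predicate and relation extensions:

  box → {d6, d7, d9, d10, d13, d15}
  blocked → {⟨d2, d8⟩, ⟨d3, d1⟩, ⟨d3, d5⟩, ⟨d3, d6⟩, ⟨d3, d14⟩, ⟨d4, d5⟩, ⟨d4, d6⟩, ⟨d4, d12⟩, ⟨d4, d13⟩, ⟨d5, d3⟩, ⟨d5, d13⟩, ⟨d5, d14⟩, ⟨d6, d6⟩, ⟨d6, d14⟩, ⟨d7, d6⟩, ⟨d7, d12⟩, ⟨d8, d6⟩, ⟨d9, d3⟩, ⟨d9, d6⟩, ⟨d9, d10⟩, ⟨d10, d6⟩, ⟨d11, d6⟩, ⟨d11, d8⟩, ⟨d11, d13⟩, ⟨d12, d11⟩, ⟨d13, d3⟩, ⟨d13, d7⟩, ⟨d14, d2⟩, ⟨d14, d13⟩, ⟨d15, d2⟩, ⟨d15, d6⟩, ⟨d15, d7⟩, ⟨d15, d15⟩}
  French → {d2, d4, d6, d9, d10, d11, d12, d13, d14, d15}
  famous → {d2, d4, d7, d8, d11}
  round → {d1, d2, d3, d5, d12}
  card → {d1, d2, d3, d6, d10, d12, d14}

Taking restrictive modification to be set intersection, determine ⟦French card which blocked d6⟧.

{d6, d10}

⟦which blocked d6⟧ = {x : ⟨x, d6⟩ ∈ ⟦blocked⟧} = {d3, d4, d6, d7, d8, d9, d10, d11, d15}
⟦card⟧ = {d1, d2, d3, d6, d10, d12, d14}
… ∩ ⟦which blocked d6⟧ = {d1, d2, d3, d6, d10, d12, d14} ∩ {d3, d4, d6, d7, d8, d9, d10, d11, d15} = {d3, d6, d10}
… ∩ ⟦French⟧ = {d3, d6, d10} ∩ {d2, d4, d6, d9, d10, d11, d12, d13, d14, d15} = {d6, d10}
So ⟦French card which blocked d6⟧ = {d6, d10}.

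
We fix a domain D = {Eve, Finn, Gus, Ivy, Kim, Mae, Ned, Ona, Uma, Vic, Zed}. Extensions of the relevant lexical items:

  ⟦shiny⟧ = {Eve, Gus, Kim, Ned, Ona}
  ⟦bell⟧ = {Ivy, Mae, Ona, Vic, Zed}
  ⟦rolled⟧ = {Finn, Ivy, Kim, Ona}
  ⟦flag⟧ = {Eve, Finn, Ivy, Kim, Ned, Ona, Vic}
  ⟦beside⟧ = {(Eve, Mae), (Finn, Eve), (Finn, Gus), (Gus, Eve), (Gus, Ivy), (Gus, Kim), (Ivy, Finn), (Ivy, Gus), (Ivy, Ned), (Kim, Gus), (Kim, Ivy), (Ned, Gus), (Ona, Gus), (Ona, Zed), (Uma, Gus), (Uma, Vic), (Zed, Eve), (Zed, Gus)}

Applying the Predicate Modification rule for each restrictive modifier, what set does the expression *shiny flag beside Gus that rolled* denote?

{Kim, Ona}

⟦beside Gus⟧ = {x : ⟨x, Gus⟩ ∈ ⟦beside⟧} = {Finn, Ivy, Kim, Ned, Ona, Uma, Zed}
⟦that rolled⟧ = ⟦rolled⟧ = {Finn, Ivy, Kim, Ona}
⟦flag⟧ = {Eve, Finn, Ivy, Kim, Ned, Ona, Vic}
… ∩ ⟦beside Gus⟧ = {Eve, Finn, Ivy, Kim, Ned, Ona, Vic} ∩ {Finn, Ivy, Kim, Ned, Ona, Uma, Zed} = {Finn, Ivy, Kim, Ned, Ona}
… ∩ ⟦that rolled⟧ = {Finn, Ivy, Kim, Ned, Ona} ∩ {Finn, Ivy, Kim, Ona} = {Finn, Ivy, Kim, Ona}
… ∩ ⟦shiny⟧ = {Finn, Ivy, Kim, Ona} ∩ {Eve, Gus, Kim, Ned, Ona} = {Kim, Ona}
So ⟦shiny flag beside Gus that rolled⟧ = {Kim, Ona}.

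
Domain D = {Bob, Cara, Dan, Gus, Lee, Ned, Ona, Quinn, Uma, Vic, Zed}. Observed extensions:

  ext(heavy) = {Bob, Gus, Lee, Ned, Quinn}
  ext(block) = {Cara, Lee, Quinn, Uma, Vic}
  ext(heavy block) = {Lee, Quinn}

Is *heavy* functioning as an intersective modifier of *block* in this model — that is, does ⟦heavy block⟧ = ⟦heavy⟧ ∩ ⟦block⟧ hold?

yes

⟦heavy⟧ ∩ ⟦block⟧ = {Bob, Gus, Lee, Ned, Quinn} ∩ {Cara, Lee, Quinn, Uma, Vic} = {Lee, Quinn}
Observed ⟦heavy block⟧ = {Lee, Quinn}.
These coincide, so the modifier is intersective here.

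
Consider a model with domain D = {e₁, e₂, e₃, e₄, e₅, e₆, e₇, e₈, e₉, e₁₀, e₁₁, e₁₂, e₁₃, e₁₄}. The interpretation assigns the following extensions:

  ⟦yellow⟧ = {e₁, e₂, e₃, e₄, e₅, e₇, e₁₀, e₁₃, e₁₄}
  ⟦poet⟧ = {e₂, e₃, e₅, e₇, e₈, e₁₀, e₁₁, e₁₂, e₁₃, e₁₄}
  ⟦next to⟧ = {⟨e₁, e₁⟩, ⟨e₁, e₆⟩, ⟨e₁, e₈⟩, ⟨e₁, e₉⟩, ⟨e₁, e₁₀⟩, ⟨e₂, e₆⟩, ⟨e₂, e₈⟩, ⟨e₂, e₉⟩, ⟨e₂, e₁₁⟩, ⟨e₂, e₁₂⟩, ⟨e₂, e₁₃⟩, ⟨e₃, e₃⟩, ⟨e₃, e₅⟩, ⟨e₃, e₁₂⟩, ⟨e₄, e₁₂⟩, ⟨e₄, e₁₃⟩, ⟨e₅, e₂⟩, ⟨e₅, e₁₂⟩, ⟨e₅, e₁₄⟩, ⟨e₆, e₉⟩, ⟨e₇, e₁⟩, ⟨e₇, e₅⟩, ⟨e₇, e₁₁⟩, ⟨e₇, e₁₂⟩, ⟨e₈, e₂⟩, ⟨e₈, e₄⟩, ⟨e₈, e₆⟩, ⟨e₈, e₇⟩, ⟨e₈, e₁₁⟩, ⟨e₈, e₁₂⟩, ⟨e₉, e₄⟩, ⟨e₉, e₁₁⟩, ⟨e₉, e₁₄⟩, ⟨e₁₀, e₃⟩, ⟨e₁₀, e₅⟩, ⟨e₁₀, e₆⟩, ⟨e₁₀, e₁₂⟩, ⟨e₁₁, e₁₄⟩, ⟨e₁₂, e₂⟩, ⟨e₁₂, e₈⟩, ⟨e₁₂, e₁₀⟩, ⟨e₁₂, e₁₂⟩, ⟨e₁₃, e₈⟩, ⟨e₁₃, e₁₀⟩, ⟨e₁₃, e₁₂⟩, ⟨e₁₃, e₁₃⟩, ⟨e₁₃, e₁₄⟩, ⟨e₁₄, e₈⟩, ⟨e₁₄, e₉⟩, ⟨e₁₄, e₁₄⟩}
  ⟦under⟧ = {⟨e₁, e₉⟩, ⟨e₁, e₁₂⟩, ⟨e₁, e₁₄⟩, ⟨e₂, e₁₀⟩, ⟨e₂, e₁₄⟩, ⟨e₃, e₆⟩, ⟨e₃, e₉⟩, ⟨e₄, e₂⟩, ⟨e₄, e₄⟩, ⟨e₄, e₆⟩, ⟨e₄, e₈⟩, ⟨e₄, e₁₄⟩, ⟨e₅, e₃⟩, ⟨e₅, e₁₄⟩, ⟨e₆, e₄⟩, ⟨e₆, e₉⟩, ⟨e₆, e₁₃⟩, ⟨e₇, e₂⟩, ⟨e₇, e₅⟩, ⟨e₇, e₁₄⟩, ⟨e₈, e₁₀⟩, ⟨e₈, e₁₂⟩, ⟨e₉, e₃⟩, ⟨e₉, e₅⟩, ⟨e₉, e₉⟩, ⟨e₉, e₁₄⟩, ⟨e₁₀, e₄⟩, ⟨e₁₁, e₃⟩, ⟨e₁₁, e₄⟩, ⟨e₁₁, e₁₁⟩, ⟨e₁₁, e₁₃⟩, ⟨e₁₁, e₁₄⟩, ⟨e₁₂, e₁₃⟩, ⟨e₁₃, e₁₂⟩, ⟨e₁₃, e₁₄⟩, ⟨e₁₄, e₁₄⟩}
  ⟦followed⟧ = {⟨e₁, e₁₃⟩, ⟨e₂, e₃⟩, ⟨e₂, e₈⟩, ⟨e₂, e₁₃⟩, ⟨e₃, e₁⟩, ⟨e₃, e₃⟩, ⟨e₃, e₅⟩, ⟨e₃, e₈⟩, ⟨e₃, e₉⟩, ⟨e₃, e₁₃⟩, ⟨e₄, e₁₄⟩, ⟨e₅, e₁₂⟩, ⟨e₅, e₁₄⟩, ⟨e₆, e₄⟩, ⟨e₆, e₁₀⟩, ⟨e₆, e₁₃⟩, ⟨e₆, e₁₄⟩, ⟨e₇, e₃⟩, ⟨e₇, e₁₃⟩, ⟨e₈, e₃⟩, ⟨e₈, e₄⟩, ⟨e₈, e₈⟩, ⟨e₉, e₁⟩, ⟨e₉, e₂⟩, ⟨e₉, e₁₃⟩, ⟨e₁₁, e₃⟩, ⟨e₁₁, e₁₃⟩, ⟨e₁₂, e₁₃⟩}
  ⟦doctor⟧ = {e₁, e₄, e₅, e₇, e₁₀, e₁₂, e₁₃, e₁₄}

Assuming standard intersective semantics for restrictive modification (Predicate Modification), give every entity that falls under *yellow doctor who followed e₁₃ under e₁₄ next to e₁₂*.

{e₇}

⟦who followed e₁₃⟧ = {x : ⟨x, e₁₃⟩ ∈ ⟦followed⟧} = {e₁, e₂, e₃, e₆, e₇, e₉, e₁₁, e₁₂}
⟦under e₁₄⟧ = {x : ⟨x, e₁₄⟩ ∈ ⟦under⟧} = {e₁, e₂, e₄, e₅, e₇, e₉, e₁₁, e₁₃, e₁₄}
⟦next to e₁₂⟧ = {x : ⟨x, e₁₂⟩ ∈ ⟦next to⟧} = {e₂, e₃, e₄, e₅, e₇, e₈, e₁₀, e₁₂, e₁₃}
⟦doctor⟧ = {e₁, e₄, e₅, e₇, e₁₀, e₁₂, e₁₃, e₁₄}
… ∩ ⟦who followed e₁₃⟧ = {e₁, e₄, e₅, e₇, e₁₀, e₁₂, e₁₃, e₁₄} ∩ {e₁, e₂, e₃, e₆, e₇, e₉, e₁₁, e₁₂} = {e₁, e₇, e₁₂}
… ∩ ⟦under e₁₄⟧ = {e₁, e₇, e₁₂} ∩ {e₁, e₂, e₄, e₅, e₇, e₉, e₁₁, e₁₃, e₁₄} = {e₁, e₇}
… ∩ ⟦next to e₁₂⟧ = {e₁, e₇} ∩ {e₂, e₃, e₄, e₅, e₇, e₈, e₁₀, e₁₂, e₁₃} = {e₇}
… ∩ ⟦yellow⟧ = {e₇} ∩ {e₁, e₂, e₃, e₄, e₅, e₇, e₁₀, e₁₃, e₁₄} = {e₇}
So ⟦yellow doctor who followed e₁₃ under e₁₄ next to e₁₂⟧ = {e₇}.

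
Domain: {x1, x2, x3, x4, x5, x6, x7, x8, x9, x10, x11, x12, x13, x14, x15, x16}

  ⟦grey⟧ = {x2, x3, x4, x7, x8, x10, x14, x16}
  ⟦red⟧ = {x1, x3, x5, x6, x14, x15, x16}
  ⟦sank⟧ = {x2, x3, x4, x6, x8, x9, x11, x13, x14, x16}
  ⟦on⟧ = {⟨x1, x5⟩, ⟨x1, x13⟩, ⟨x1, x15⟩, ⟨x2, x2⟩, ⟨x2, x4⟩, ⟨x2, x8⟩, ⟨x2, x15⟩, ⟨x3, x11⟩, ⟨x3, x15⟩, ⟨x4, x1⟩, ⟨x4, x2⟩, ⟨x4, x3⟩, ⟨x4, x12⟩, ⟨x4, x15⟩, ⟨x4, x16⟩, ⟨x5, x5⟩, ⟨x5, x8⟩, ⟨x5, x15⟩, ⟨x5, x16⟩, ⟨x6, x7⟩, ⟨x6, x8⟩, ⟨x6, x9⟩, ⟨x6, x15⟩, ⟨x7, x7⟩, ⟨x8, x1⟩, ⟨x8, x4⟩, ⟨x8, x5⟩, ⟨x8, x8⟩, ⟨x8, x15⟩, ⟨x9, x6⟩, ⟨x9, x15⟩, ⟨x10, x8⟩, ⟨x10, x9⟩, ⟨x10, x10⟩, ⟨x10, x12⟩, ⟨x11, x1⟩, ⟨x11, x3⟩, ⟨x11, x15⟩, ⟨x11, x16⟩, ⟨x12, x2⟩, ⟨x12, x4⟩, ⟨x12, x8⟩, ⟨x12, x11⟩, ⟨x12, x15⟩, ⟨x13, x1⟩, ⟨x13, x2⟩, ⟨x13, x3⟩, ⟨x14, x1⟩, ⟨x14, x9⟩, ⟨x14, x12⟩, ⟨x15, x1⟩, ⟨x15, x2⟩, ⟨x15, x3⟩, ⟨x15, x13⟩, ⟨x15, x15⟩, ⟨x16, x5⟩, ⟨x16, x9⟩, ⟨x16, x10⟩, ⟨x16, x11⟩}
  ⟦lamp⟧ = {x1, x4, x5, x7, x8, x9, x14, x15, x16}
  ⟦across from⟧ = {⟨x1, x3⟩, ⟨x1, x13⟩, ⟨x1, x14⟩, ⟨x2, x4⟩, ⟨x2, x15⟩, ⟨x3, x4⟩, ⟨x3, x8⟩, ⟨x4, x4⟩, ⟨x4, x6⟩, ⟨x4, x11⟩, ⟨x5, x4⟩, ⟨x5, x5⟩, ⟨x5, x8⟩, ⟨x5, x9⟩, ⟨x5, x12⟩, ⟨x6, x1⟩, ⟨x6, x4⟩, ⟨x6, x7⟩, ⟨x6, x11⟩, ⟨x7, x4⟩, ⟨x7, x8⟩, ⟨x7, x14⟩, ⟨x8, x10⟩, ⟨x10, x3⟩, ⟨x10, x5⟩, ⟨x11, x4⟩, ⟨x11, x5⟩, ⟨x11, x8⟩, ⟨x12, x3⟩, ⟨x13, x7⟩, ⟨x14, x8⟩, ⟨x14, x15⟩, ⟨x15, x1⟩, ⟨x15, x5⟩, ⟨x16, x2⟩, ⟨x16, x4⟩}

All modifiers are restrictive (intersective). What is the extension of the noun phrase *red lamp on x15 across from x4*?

⟦on x15⟧ = {x : ⟨x, x15⟩ ∈ ⟦on⟧} = {x1, x2, x3, x4, x5, x6, x8, x9, x11, x12, x15}
⟦across from x4⟧ = {x : ⟨x, x4⟩ ∈ ⟦across from⟧} = {x2, x3, x4, x5, x6, x7, x11, x16}
⟦lamp⟧ = {x1, x4, x5, x7, x8, x9, x14, x15, x16}
… ∩ ⟦on x15⟧ = {x1, x4, x5, x7, x8, x9, x14, x15, x16} ∩ {x1, x2, x3, x4, x5, x6, x8, x9, x11, x12, x15} = {x1, x4, x5, x8, x9, x15}
… ∩ ⟦across from x4⟧ = {x1, x4, x5, x8, x9, x15} ∩ {x2, x3, x4, x5, x6, x7, x11, x16} = {x4, x5}
… ∩ ⟦red⟧ = {x4, x5} ∩ {x1, x3, x5, x6, x14, x15, x16} = {x5}
So ⟦red lamp on x15 across from x4⟧ = {x5}.

{x5}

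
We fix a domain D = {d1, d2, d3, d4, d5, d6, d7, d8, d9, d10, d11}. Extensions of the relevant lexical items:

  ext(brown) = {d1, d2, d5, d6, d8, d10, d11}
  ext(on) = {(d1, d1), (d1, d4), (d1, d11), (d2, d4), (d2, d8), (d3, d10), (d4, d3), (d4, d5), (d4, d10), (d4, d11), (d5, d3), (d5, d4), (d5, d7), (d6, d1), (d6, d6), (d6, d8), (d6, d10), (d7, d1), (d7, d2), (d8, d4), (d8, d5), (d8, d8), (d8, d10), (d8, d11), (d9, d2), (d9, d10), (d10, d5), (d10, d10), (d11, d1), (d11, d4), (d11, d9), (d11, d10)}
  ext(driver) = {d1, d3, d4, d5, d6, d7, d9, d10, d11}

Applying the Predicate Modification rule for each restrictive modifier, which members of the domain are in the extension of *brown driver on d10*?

{d6, d10, d11}

⟦on d10⟧ = {x : ⟨x, d10⟩ ∈ ⟦on⟧} = {d3, d4, d6, d8, d9, d10, d11}
⟦driver⟧ = {d1, d3, d4, d5, d6, d7, d9, d10, d11}
… ∩ ⟦on d10⟧ = {d1, d3, d4, d5, d6, d7, d9, d10, d11} ∩ {d3, d4, d6, d8, d9, d10, d11} = {d3, d4, d6, d9, d10, d11}
… ∩ ⟦brown⟧ = {d3, d4, d6, d9, d10, d11} ∩ {d1, d2, d5, d6, d8, d10, d11} = {d6, d10, d11}
So ⟦brown driver on d10⟧ = {d6, d10, d11}.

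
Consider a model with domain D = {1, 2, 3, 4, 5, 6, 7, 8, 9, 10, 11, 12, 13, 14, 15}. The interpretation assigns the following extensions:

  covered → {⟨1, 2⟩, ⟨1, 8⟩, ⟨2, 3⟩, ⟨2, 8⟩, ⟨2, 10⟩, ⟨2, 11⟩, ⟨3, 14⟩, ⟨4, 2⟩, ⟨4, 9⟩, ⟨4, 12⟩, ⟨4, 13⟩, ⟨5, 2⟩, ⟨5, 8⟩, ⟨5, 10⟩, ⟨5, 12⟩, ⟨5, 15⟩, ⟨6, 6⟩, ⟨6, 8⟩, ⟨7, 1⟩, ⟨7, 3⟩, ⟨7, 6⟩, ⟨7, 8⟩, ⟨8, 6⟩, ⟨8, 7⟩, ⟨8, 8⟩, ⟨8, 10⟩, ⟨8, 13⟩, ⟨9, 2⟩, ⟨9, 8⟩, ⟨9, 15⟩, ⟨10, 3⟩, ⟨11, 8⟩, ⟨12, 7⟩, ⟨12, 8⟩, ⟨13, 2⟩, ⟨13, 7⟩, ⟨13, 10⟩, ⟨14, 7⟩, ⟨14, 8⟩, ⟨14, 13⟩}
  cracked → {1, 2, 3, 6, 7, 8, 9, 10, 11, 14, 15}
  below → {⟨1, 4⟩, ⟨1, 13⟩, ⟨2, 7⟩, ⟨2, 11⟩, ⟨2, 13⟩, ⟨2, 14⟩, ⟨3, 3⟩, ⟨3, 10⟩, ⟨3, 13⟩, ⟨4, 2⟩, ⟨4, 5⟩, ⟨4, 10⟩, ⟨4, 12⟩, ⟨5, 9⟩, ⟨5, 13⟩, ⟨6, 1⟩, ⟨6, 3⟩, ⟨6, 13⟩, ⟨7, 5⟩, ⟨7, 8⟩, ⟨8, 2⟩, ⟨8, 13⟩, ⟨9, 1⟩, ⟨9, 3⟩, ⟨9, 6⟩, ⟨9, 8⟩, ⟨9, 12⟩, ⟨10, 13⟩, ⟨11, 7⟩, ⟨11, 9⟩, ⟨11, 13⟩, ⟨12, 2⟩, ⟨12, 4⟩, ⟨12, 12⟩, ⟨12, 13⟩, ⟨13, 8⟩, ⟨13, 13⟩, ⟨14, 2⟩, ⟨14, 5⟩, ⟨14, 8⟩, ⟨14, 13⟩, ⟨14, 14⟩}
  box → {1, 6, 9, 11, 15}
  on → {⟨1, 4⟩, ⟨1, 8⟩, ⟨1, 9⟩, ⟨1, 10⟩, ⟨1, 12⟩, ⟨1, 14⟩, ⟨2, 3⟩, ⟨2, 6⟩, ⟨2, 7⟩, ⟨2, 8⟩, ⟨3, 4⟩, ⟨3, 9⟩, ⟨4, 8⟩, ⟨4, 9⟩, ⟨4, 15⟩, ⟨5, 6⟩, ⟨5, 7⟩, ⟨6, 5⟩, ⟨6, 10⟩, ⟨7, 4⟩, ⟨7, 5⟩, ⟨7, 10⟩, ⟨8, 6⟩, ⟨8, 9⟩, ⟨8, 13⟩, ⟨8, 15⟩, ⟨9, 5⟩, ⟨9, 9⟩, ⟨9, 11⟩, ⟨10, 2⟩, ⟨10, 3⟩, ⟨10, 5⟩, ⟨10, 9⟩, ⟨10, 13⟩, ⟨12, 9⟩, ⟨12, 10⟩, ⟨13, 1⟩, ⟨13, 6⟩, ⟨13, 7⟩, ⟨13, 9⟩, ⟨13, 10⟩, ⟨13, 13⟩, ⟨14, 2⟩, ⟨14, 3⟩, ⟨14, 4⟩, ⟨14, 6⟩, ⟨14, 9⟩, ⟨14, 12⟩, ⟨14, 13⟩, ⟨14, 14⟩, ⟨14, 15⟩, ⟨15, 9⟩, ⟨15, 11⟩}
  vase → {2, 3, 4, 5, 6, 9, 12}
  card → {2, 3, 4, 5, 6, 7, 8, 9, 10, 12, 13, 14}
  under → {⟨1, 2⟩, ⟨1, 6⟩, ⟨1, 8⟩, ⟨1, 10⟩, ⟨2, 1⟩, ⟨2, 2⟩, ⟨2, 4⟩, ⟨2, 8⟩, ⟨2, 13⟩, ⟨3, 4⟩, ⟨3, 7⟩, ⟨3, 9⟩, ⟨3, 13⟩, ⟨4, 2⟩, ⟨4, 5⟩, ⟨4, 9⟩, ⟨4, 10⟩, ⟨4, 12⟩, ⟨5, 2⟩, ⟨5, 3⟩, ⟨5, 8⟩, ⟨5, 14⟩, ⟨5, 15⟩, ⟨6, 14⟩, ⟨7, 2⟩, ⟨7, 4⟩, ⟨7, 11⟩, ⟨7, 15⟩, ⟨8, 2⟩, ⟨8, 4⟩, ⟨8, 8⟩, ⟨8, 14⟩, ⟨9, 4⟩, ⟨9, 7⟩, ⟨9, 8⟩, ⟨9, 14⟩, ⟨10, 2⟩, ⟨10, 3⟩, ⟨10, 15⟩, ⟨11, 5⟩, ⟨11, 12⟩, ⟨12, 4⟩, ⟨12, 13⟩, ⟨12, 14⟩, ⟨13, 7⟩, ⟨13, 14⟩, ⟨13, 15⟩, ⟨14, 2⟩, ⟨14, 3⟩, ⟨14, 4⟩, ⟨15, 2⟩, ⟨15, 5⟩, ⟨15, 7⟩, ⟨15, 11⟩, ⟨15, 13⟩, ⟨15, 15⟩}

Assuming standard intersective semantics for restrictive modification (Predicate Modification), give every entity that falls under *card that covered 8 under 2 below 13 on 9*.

⟦that covered 8⟧ = {x : ⟨x, 8⟩ ∈ ⟦covered⟧} = {1, 2, 5, 6, 7, 8, 9, 11, 12, 14}
⟦under 2⟧ = {x : ⟨x, 2⟩ ∈ ⟦under⟧} = {1, 2, 4, 5, 7, 8, 10, 14, 15}
⟦below 13⟧ = {x : ⟨x, 13⟩ ∈ ⟦below⟧} = {1, 2, 3, 5, 6, 8, 10, 11, 12, 13, 14}
⟦on 9⟧ = {x : ⟨x, 9⟩ ∈ ⟦on⟧} = {1, 3, 4, 8, 9, 10, 12, 13, 14, 15}
⟦card⟧ = {2, 3, 4, 5, 6, 7, 8, 9, 10, 12, 13, 14}
… ∩ ⟦that covered 8⟧ = {2, 3, 4, 5, 6, 7, 8, 9, 10, 12, 13, 14} ∩ {1, 2, 5, 6, 7, 8, 9, 11, 12, 14} = {2, 5, 6, 7, 8, 9, 12, 14}
… ∩ ⟦under 2⟧ = {2, 5, 6, 7, 8, 9, 12, 14} ∩ {1, 2, 4, 5, 7, 8, 10, 14, 15} = {2, 5, 7, 8, 14}
… ∩ ⟦below 13⟧ = {2, 5, 7, 8, 14} ∩ {1, 2, 3, 5, 6, 8, 10, 11, 12, 13, 14} = {2, 5, 8, 14}
… ∩ ⟦on 9⟧ = {2, 5, 8, 14} ∩ {1, 3, 4, 8, 9, 10, 12, 13, 14, 15} = {8, 14}
So ⟦card that covered 8 under 2 below 13 on 9⟧ = {8, 14}.

{8, 14}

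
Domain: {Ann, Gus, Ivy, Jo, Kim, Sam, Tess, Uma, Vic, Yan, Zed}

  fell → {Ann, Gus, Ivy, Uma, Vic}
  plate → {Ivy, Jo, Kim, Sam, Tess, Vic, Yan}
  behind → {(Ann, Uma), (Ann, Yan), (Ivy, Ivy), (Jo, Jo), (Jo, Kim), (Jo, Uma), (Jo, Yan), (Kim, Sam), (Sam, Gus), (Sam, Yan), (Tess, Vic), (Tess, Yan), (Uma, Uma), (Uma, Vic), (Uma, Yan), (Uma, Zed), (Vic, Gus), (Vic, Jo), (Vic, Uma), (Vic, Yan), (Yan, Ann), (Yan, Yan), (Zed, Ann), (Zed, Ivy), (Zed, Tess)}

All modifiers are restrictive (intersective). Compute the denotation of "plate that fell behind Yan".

⟦that fell⟧ = ⟦fell⟧ = {Ann, Gus, Ivy, Uma, Vic}
⟦behind Yan⟧ = {x : ⟨x, Yan⟩ ∈ ⟦behind⟧} = {Ann, Jo, Sam, Tess, Uma, Vic, Yan}
⟦plate⟧ = {Ivy, Jo, Kim, Sam, Tess, Vic, Yan}
… ∩ ⟦that fell⟧ = {Ivy, Jo, Kim, Sam, Tess, Vic, Yan} ∩ {Ann, Gus, Ivy, Uma, Vic} = {Ivy, Vic}
… ∩ ⟦behind Yan⟧ = {Ivy, Vic} ∩ {Ann, Jo, Sam, Tess, Uma, Vic, Yan} = {Vic}
So ⟦plate that fell behind Yan⟧ = {Vic}.

{Vic}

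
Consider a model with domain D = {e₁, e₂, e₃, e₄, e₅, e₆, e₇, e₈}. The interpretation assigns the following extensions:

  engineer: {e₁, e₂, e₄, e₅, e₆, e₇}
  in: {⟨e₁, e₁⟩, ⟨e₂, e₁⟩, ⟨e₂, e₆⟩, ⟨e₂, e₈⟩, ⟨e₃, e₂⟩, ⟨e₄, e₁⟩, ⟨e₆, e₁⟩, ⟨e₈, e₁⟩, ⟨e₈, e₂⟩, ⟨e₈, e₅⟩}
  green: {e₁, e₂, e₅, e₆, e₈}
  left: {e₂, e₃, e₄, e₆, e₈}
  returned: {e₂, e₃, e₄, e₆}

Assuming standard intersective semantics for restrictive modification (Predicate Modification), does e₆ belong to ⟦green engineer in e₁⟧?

yes

⟦in e₁⟧ = {x : ⟨x, e₁⟩ ∈ ⟦in⟧} = {e₁, e₂, e₄, e₆, e₈}
⟦engineer⟧ = {e₁, e₂, e₄, e₅, e₆, e₇}
… ∩ ⟦in e₁⟧ = {e₁, e₂, e₄, e₅, e₆, e₇} ∩ {e₁, e₂, e₄, e₆, e₈} = {e₁, e₂, e₄, e₆}
… ∩ ⟦green⟧ = {e₁, e₂, e₄, e₆} ∩ {e₁, e₂, e₅, e₆, e₈} = {e₁, e₂, e₆}
⟦green engineer in e₁⟧ = {e₁, e₂, e₆}; e₆ ∈ this set.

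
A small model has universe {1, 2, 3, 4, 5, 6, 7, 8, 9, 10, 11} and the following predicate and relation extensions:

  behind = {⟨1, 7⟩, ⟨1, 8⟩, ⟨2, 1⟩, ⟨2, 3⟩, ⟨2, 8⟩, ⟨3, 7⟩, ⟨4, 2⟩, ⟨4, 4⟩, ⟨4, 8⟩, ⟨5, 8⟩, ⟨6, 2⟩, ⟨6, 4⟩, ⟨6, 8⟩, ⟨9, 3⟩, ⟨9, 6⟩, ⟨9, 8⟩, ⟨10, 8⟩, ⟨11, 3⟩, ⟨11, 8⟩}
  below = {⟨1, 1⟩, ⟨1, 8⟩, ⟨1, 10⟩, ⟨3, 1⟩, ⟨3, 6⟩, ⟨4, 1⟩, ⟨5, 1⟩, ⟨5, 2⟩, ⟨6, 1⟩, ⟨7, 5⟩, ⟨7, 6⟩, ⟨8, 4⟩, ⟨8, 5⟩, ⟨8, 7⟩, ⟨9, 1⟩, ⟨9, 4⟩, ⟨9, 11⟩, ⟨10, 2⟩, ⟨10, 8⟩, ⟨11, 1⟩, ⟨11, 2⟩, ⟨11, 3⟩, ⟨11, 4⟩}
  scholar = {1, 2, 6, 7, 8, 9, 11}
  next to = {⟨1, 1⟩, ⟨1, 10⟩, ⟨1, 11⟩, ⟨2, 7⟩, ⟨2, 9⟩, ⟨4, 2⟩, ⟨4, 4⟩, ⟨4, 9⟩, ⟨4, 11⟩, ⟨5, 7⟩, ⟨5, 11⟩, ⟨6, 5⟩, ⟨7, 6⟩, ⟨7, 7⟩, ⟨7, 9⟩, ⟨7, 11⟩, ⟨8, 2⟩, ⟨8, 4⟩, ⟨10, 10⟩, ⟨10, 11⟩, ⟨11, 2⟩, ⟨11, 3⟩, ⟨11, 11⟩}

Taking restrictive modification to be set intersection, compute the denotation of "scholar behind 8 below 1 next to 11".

⟦behind 8⟧ = {x : ⟨x, 8⟩ ∈ ⟦behind⟧} = {1, 2, 4, 5, 6, 9, 10, 11}
⟦below 1⟧ = {x : ⟨x, 1⟩ ∈ ⟦below⟧} = {1, 3, 4, 5, 6, 9, 11}
⟦next to 11⟧ = {x : ⟨x, 11⟩ ∈ ⟦next to⟧} = {1, 4, 5, 7, 10, 11}
⟦scholar⟧ = {1, 2, 6, 7, 8, 9, 11}
… ∩ ⟦behind 8⟧ = {1, 2, 6, 7, 8, 9, 11} ∩ {1, 2, 4, 5, 6, 9, 10, 11} = {1, 2, 6, 9, 11}
… ∩ ⟦below 1⟧ = {1, 2, 6, 9, 11} ∩ {1, 3, 4, 5, 6, 9, 11} = {1, 6, 9, 11}
… ∩ ⟦next to 11⟧ = {1, 6, 9, 11} ∩ {1, 4, 5, 7, 10, 11} = {1, 11}
So ⟦scholar behind 8 below 1 next to 11⟧ = {1, 11}.

{1, 11}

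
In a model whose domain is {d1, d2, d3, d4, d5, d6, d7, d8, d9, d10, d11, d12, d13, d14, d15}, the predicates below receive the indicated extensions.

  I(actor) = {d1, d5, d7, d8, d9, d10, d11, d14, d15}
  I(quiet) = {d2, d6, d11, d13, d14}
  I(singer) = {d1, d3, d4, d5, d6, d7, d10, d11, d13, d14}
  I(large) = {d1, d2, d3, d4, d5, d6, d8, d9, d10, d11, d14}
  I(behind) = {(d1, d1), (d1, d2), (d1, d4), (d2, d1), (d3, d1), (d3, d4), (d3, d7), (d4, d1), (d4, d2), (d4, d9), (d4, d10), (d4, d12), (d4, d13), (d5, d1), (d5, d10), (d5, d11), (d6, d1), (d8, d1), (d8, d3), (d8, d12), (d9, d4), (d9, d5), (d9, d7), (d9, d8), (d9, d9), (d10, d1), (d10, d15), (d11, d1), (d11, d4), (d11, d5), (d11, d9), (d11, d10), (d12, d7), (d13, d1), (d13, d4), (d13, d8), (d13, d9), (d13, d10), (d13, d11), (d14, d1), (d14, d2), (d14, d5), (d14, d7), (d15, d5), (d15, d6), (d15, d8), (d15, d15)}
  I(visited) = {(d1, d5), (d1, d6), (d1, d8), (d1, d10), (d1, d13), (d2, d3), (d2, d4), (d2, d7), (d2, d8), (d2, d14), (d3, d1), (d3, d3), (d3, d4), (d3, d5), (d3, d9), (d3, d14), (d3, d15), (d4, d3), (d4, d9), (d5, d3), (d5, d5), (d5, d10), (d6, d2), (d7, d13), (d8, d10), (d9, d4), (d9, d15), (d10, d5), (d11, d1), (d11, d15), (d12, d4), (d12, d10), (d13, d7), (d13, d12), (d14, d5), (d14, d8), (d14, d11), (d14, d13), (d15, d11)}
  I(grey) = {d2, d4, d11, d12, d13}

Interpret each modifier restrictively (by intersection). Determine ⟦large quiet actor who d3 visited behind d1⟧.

{d14}

⟦who d3 visited⟧ = {x : ⟨d3, x⟩ ∈ ⟦visited⟧} = {d1, d3, d4, d5, d9, d14, d15}
⟦behind d1⟧ = {x : ⟨x, d1⟩ ∈ ⟦behind⟧} = {d1, d2, d3, d4, d5, d6, d8, d10, d11, d13, d14}
⟦actor⟧ = {d1, d5, d7, d8, d9, d10, d11, d14, d15}
… ∩ ⟦who d3 visited⟧ = {d1, d5, d7, d8, d9, d10, d11, d14, d15} ∩ {d1, d3, d4, d5, d9, d14, d15} = {d1, d5, d9, d14, d15}
… ∩ ⟦behind d1⟧ = {d1, d5, d9, d14, d15} ∩ {d1, d2, d3, d4, d5, d6, d8, d10, d11, d13, d14} = {d1, d5, d14}
… ∩ ⟦large⟧ = {d1, d5, d14} ∩ {d1, d2, d3, d4, d5, d6, d8, d9, d10, d11, d14} = {d1, d5, d14}
… ∩ ⟦quiet⟧ = {d1, d5, d14} ∩ {d2, d6, d11, d13, d14} = {d14}
So ⟦large quiet actor who d3 visited behind d1⟧ = {d14}.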